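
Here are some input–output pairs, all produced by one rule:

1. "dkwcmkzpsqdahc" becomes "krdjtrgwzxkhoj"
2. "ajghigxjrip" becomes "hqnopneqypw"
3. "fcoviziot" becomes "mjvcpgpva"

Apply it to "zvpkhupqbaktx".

gcwrobwxihrae

What's happening: shift every letter 7 places forward in the alphabet (wrapping around).
For "zvpkhupqbaktx" the result is "gcwrobwxihrae".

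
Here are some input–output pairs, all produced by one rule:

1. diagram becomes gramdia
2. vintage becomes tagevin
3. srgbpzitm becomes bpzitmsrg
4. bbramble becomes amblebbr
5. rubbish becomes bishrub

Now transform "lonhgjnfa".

Looking at the pairs, the operation is to move the first 3 characters to the end (rotate left by 3).
Doing the same to "lonhgjnfa": "hgjnfalon".

hgjnfalon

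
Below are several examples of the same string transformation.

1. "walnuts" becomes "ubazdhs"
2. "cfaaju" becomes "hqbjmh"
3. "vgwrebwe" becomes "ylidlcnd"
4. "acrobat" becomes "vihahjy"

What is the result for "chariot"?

ypvajoh

What's happening: shift every letter 7 places forward in the alphabet (wrapping around), then move the first 3 characters to the end (rotate left by 3).
"chariot" → "ypvajoh".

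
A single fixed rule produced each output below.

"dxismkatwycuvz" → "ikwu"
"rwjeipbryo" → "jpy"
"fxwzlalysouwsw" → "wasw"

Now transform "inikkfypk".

ifk

Looking at the pairs, the operation is to keep one character in every 3, starting at position 3 (positions 3rd, 6th, 9th, ...).
"inikkfypk" → "ifk".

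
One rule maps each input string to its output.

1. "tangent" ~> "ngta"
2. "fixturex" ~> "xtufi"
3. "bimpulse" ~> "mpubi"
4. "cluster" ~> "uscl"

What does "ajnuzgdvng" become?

The pattern: delete the last 3 characters, then move the first 2 characters to the end (rotate left by 2).
For "ajnuzgdvng", step one produces "ajnuzgd"; step two turns that into "nuzgdaj".
(Check on "bimpulse": → "bimpu" → "mpubi" ✓)

nuzgdaj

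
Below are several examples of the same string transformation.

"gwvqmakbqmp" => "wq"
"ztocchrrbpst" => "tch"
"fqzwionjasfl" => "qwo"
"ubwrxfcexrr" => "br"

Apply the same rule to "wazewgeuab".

ae

In each case the input is transformed by: keep every other character starting from the second (positions 2nd, 4th, 6th, ...), then delete the last 3 characters.
For "wazewgeuab", step one produces "aegub"; step two turns that into "ae".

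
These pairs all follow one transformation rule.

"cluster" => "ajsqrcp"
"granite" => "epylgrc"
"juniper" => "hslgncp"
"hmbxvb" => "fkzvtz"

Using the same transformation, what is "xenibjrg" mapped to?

vclgzhpe

The pattern: shift every letter 2 places backward in the alphabet (wrapping around).
For "xenibjrg" the result is "vclgzhpe".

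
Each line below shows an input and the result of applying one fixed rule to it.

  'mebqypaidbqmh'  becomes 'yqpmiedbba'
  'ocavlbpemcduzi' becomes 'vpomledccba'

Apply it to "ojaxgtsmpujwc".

What's happening: delete the last 3 characters, then sort the characters into reverse alphabetical order.
For "ojaxgtsmpujwc", step one produces "ojaxgtsmpu"; step two turns that into "xutspomjga".

xutspomjga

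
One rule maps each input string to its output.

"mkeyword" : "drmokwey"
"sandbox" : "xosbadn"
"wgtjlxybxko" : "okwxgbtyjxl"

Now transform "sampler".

What's happening: move the last character to the front, then take characters alternately from the front and the back (1st, last, 2nd, 2nd-last, ...).
Doing the same to "sampler": "reslapm".

reslapm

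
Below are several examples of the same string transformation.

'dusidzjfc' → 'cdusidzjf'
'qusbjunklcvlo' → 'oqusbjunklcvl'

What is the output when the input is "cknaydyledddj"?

Each output is the input with this applied: move the last character to the front.
For "cknaydyledddj" the result is "jcknaydyleddd".

jcknaydyleddd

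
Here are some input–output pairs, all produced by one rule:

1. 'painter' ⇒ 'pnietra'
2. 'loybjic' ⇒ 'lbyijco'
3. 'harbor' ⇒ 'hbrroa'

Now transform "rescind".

rcsnide

In each case the input is transformed by: swap each adjacent pair of characters (1↔2, 3↔4, ...), then move the first character to the end.
Applying both steps to "rescind": "ercsnid", then "rcsnide".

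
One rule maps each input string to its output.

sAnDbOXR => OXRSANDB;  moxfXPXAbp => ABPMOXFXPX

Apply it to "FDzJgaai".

AAIFDZJG

Rule — move the last 3 characters to the front (rotate right by 3), then convert every letter to uppercase.
Starting from "FDzJgaai": after the first operation, "aaiFDzJg"; after the second, "AAIFDZJG".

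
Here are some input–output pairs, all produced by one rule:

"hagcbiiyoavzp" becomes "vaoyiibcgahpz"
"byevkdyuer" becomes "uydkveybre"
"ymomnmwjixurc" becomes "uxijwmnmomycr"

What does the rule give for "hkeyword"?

Each output is the input with this applied: reverse the string, then move the first 2 characters to the end (rotate left by 2).
Working it through for "hkeyword": intermediate "drowyekh", final "owyekhdr".
(Check on "hagcbiiyoavzp": → "pzvaoyiibcgah" → "vaoyiibcgahpz" ✓)

owyekhdr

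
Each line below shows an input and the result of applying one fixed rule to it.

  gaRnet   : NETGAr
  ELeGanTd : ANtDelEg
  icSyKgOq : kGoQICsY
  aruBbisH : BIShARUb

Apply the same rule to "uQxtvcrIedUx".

What's happening: flip the case of every letter, then swap the front and back halves of the string.
Working it through for "uQxtvcrIedUx": intermediate "UqXTVCRiEDuX", final "RiEDuXUqXTVC".

RiEDuXUqXTVC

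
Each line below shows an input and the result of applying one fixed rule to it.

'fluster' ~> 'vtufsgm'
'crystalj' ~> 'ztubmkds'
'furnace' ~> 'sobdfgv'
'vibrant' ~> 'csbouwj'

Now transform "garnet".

sofuhb

Rule — move the first 2 characters to the end (rotate left by 2), then shift every letter 1 place forward in the alphabet (wrapping around).
Starting from "garnet": after the first operation, "rnetga"; after the second, "sofuhb".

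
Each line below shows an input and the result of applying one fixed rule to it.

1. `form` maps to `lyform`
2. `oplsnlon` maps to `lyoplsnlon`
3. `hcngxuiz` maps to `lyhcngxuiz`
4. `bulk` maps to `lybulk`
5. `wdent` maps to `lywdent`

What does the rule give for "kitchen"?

Rule — prepend "ly".
On "kitchen" that produces "lykitchen".

lykitchen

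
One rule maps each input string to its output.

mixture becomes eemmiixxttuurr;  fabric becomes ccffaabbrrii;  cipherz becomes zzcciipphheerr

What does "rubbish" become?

In each case the input is transformed by: double every character, then move the last 2 characters to the front (rotate right by 2).
For "rubbish", step one produces "rruubbbbiisshh"; step two turns that into "hhrruubbbbiiss".

hhrruubbbbiiss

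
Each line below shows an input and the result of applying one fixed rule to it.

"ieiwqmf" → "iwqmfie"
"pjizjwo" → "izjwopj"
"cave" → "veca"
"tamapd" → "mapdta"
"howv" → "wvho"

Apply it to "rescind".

The rule is to move the first 2 characters to the end (rotate left by 2).
Doing the same to "rescind": "scindre".

scindre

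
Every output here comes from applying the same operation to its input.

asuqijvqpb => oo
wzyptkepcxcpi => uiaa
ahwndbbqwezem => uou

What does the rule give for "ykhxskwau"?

iiu

What's happening: shift every letter 2 places backward in the alphabet (wrapping around), then keep only the vowels.
Applying both steps to "ykhxskwau": "wifvqiuys", then "iiu".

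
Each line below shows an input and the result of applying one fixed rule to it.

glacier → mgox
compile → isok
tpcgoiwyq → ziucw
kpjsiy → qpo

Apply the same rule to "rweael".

xkk

What's happening: keep every other character starting from the first (positions 1st, 3rd, 5th, ...), then shift every letter 6 places forward in the alphabet (wrapping around).
Working it through for "rweael": intermediate "ree", final "xkk".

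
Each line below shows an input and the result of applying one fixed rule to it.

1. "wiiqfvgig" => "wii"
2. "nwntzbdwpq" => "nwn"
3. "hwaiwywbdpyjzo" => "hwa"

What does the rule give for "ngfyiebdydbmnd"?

What's happening: keep only the first 3 characters.
Doing the same to "ngfyiebdydbmnd": "ngf".

ngf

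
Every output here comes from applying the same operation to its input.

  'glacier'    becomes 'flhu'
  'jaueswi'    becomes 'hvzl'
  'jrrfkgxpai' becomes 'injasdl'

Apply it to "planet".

qhw

The transformation: shift every letter 3 places forward in the alphabet (wrapping around), then delete the first 3 characters.
Applying both steps to "planet": "sodqhw", then "qhw".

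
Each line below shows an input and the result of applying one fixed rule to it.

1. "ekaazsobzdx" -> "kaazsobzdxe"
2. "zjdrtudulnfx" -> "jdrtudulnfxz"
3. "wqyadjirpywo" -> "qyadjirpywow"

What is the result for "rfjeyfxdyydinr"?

fjeyfxdyydinrr

In each case the input is transformed by: move the first character to the end.
"rfjeyfxdyydinr" → "fjeyfxdyydinrr".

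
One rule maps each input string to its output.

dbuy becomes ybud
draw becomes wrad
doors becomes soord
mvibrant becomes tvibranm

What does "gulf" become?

Looking at the pairs, the operation is to swap the first and last characters.
For "gulf" the result is "fulg".

fulg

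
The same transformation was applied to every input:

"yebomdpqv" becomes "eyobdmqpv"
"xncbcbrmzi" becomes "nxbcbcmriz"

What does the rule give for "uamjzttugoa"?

In each case the input is transformed by: swap each adjacent pair of characters (1↔2, 3↔4, ...).
"uamjzttugoa" → "aujmtzutoga".

aujmtzutoga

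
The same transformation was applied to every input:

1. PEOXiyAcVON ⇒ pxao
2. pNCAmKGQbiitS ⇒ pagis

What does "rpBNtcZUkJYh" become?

rnzj

Each output is the input with this applied: keep one character in every 3, starting at position 1 (positions 1st, 4th, 7th, ...), then convert every letter to lowercase.
On "rpBNtcZUkJYh" that produces "rnzj".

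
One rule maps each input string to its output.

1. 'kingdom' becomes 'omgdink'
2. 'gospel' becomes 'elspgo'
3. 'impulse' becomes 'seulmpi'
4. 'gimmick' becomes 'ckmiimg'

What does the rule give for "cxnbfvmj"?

What's happening: reverse the string, then swap each adjacent pair of characters (1↔2, 3↔4, ...).
On "cxnbfvmj": the first step gives "jmvfbnxc", and the second then gives "mjfvnbcx".
(Check on "gimmick": → "kcimmig" → "ckmiimg" ✓)

mjfvnbcx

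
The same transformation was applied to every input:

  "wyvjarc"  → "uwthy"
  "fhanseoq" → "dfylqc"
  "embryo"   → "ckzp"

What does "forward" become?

dmpuy

The transformation: delete the last 2 characters, then shift every letter 2 places backward in the alphabet (wrapping around).
Starting from "forward": after the first operation, "forwa"; after the second, "dmpuy".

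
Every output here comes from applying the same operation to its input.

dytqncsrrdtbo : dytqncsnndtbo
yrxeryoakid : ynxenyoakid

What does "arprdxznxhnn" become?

anpndxznxhnn

Looking at the pairs, the operation is to replace every "r" with "n".
Applying that to "arprdxznxhnn" gives "anpndxznxhnn".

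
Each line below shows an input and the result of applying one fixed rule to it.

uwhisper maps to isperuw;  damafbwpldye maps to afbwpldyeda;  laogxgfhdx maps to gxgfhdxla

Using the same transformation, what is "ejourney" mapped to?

The transformation: move the first 3 characters to the end (rotate left by 3), then delete the last character.
Doing the same to "ejourney": "urneyej".
(Check on "uwhisper": → "isperuwh" → "isperuw" ✓)

urneyej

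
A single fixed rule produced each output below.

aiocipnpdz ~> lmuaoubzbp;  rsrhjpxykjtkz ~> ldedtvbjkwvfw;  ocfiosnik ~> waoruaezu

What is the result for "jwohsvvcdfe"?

What's happening: shift every letter 12 places forward in the alphabet (wrapping around), then move the last character to the front.
"jwohsvvcdfe" → "qviatehhopr".

qviatehhopr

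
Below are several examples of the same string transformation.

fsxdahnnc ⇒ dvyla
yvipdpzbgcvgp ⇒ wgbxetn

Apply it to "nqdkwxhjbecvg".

What's happening: shift every letter 2 places backward in the alphabet (wrapping around), then keep every other character starting from the first (positions 1st, 3rd, 5th, ...).
Applying both steps to "nqdkwxhjbecvg": "lobiuvfhzcate", then "lbufzae".

lbufzae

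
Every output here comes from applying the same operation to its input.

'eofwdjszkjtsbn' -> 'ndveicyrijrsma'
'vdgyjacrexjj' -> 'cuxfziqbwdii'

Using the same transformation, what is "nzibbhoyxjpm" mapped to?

Each output is the input with this applied: swap each adjacent pair of characters (1↔2, 3↔4, ...), then shift every letter 1 place backward in the alphabet (wrapping around).
Working it through for "nzibbhoyxjpm": intermediate "znbihbyojxmp", final "ymahgaxniwlo".

ymahgaxniwlo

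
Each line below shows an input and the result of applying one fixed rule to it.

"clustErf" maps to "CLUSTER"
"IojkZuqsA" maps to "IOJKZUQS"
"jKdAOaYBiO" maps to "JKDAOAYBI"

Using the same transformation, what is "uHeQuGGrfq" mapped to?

Each output is the input with this applied: delete the last character, then convert every letter to uppercase.
"uHeQuGGrfq" → "uHeQuGGrf" → "UHEQUGGRF".

UHEQUGGRF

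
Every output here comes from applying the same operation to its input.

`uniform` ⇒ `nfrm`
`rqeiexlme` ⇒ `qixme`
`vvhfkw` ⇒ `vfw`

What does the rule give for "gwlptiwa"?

wpia

The rule is to swap each adjacent pair of characters (1↔2, 3↔4, ...), then keep every other character starting from the first (positions 1st, 3rd, 5th, ...).
For "gwlptiwa", step one produces "wgplitaw"; step two turns that into "wpia".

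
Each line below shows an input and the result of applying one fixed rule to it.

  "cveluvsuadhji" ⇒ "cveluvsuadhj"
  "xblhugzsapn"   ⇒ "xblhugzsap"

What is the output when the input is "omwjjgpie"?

What's happening: delete the last character.
"omwjjgpie" → "omwjjgpi".

omwjjgpi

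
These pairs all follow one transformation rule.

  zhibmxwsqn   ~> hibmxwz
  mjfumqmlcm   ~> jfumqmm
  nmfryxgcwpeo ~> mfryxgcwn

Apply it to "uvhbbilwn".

Rule — delete the last 3 characters, then move the first character to the end.
Working it through for "uvhbbilwn": intermediate "uvhbbi", final "vhbbiu".

vhbbiu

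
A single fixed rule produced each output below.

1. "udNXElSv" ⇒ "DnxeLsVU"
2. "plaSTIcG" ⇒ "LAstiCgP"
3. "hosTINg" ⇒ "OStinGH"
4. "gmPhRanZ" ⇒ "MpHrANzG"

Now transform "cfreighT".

The rule is to flip the case of every letter, then move the first character to the end.
Applying both steps to "cfreighT": "CFREIGHt", then "FREIGHtC".

FREIGHtC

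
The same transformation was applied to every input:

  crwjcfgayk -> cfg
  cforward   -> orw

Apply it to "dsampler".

amp

In each case the input is transformed by: move the last 3 characters to the front (rotate right by 3), then keep only the last 3 characters.
For "dsampler", step one produces "lerdsamp"; step two turns that into "amp".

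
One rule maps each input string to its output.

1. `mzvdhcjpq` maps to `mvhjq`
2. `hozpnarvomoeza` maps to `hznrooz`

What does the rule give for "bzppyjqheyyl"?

The rule is to keep every other character starting from the first (positions 1st, 3rd, 5th, ...).
Applying that to "bzppyjqheyyl" gives "bpyqey".

bpyqey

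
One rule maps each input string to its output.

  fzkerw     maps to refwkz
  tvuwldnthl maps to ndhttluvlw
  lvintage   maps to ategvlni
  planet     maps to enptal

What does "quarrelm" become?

The pattern: swap the front and back halves of the string, then swap each adjacent pair of characters (1↔2, 3↔4, ...).
Starting from "quarrelm": after the first operation, "relmquar"; after the second, "ermluqra".
(Check on "lvintage": → "tagelvin" → "ategvlni" ✓)

ermluqra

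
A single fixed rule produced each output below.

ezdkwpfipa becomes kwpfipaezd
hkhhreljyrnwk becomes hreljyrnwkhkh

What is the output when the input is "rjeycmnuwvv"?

Rule — move the first 3 characters to the end (rotate left by 3).
So "rjeycmnuwvv" becomes "ycmnuwvvrje".

ycmnuwvvrje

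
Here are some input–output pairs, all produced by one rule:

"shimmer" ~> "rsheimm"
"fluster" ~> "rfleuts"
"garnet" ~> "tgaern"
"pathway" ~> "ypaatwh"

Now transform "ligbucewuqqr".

The transformation: swap the first and last characters, then take characters alternately from the front and the back (1st, last, 2nd, 2nd-last, ...).
On "ligbucewuqqr": the first step gives "rigbucewuqql", and the second then gives "rliqgqbuuwce".

rliqgqbuuwce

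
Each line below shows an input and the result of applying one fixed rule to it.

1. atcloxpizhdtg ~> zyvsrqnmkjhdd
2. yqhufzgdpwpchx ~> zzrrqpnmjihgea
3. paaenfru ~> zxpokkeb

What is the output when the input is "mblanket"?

xwvuolkd

Looking at the pairs, the operation is to shift every letter 10 places forward in the alphabet (wrapping around), then sort the characters into reverse alphabetical order.
Applying both steps to "mblanket": "wlvkxuod", then "xwvuolkd".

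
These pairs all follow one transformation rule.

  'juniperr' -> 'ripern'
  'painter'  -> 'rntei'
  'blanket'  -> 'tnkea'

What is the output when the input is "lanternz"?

Rule — delete the first 2 characters, then swap the first and last characters.
"lanternz" → "nternz" → "zternn".

zternn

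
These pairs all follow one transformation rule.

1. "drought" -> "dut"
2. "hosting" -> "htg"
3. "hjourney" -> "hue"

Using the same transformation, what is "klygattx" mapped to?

kgt

Each output is the input with this applied: keep one character in every 3, starting at position 1 (positions 1st, 4th, 7th, ...).
"klygattx" → "kgt".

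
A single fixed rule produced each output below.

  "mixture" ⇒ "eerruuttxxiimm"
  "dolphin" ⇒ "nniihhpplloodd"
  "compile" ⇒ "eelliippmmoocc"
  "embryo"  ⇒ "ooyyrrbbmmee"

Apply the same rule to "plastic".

In each case the input is transformed by: double every character, then reverse the string.
Applying that to "plastic" gives "cciittssaallpp".

cciittssaallpp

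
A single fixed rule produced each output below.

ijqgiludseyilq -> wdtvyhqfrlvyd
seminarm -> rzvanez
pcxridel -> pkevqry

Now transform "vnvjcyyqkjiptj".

aiwplldxwvcgw

The rule is to shift every letter 13 places forward in the alphabet (wrapping around) — i.e. ROT13, then delete the first character.
"vnvjcyyqkjiptj" → "iaiwplldxwvcgw" → "aiwplldxwvcgw".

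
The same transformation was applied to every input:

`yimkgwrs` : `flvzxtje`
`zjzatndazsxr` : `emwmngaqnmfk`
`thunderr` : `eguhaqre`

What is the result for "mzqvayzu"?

hzmdinlm

In each case the input is transformed by: move the last character to the front, then shift every letter 13 places forward in the alphabet (wrapping around) — i.e. ROT13.
Applying that to "mzqvayzu" gives "hzmdinlm".
(Check on "zjzatndazsxr": → "rzjzatndazsx" → "emwmngaqnmfk" ✓)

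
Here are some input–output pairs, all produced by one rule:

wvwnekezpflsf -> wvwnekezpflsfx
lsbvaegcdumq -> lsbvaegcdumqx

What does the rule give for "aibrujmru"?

aibrujmrux

The rule is to append "x".
Applying that to "aibrujmru" gives "aibrujmrux".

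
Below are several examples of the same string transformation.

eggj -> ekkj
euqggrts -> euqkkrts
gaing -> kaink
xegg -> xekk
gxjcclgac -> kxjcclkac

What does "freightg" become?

freikhtk

Looking at the pairs, the operation is to replace every "g" with "k".
So "freightg" becomes "freikhtk".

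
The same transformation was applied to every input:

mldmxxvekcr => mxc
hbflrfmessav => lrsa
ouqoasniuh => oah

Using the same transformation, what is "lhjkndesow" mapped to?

knw

The pattern: swap each adjacent pair of characters (1↔2, 3↔4, ...), then keep one character in every 3, starting at position 3 (positions 3rd, 6th, 9th, ...).
On "lhjkndesow": the first step gives "hlkjdnsewo", and the second then gives "knw".
(Check on "hbflrfmessav": → "bhlffremssva" → "lrsa" ✓)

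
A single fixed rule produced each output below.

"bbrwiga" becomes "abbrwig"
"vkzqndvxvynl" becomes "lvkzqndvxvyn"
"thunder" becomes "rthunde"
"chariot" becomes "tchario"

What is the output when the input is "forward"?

dforwar

The rule is to move the last character to the front.
Applying that to "forward" gives "dforwar".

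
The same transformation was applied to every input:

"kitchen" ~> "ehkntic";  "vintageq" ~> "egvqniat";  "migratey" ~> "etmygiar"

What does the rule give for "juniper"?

The transformation: move the last 3 characters to the front (rotate right by 3), then swap each adjacent pair of characters (1↔2, 3↔4, ...).
On "juniper": the first step gives "perjuni", and the second then gives "epjrnui".
(Check on "migratey": → "teymigra" → "etmygiar" ✓)

epjrnui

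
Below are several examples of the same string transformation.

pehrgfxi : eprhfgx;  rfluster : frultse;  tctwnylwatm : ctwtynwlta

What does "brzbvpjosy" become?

The rule is to delete the last character, then swap each adjacent pair of characters (1↔2, 3↔4, ...).
Starting from "brzbvpjosy": after the first operation, "brzbvpjos"; after the second, "rbbzpvojs".
(Check on "pehrgfxi": → "pehrgfx" → "eprhfgx" ✓)

rbbzpvojs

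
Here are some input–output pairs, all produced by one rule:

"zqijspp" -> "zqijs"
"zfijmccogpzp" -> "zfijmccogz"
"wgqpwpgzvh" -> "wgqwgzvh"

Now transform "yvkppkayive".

In each case the input is transformed by: remove every "p".
"yvkppkayive" → "yvkkayive".

yvkkayive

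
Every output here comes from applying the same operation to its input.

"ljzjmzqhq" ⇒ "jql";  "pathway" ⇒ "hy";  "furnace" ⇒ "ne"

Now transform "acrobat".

In each case the input is transformed by: move the first character to the end, then keep one character in every 3, starting at position 3 (positions 3rd, 6th, 9th, ...).
Applying that to "acrobat" gives "ot".

ot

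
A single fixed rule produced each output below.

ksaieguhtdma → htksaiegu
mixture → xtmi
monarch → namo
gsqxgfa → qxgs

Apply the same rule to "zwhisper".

iszwh

Looking at the pairs, the operation is to delete the last 3 characters, then move the last 2 characters to the front (rotate right by 2).
Working it through for "zwhisper": intermediate "zwhis", final "iszwh".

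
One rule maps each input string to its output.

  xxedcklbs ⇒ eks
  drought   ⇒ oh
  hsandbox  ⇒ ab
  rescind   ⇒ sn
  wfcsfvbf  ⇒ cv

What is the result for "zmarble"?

In each case the input is transformed by: keep one character in every 3, starting at position 3 (positions 3rd, 6th, 9th, ...).
So "zmarble" becomes "al".

al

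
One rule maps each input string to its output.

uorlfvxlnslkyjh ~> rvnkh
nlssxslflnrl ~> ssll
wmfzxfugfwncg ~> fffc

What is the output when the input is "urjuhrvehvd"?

jrh

In each case the input is transformed by: keep one character in every 3, starting at position 3 (positions 3rd, 6th, 9th, ...).
So "urjuhrvehvd" becomes "jrh".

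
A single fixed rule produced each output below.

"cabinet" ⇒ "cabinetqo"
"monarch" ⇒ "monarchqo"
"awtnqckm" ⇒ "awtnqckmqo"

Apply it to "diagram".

diagramqo

In each case the input is transformed by: append "qo".
For "diagram" the result is "diagramqo".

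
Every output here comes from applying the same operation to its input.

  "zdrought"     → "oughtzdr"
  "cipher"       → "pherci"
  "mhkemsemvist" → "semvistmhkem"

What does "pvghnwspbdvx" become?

What's happening: move the last character to the front, then swap the front and back halves of the string.
Doing the same to "pvghnwspbdvx": "wspbdvxpvghn".

wspbdvxpvghn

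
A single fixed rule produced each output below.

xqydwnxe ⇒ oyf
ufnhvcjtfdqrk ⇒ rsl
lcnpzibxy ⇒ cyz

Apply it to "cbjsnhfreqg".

Each output is the input with this applied: shift every letter 1 place forward in the alphabet (wrapping around), then keep only the last 3 characters.
Working it through for "cbjsnhfreqg": intermediate "dcktoigsfrh", final "frh".

frh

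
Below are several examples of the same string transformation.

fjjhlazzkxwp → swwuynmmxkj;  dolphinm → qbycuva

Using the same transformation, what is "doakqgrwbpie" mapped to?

In each case the input is transformed by: delete the last character, then shift every letter 13 places forward in the alphabet (wrapping around) — i.e. ROT13.
"doakqgrwbpie" → "doakqgrwbpi" → "qbnxdtejocv".
(Check on "dolphinm": → "dolphin" → "qbycuva" ✓)

qbnxdtejocv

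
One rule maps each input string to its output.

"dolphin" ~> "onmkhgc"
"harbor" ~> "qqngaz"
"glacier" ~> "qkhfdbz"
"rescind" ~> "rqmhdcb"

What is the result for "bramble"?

Each output is the input with this applied: sort the characters into reverse alphabetical order, then shift every letter 1 place backward in the alphabet (wrapping around).
Working it through for "bramble": intermediate "rmlebba", final "qlkdaaz".

qlkdaaz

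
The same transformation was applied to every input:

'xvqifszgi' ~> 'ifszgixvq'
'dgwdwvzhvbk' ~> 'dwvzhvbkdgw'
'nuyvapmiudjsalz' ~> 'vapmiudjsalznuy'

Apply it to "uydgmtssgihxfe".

In each case the input is transformed by: move the first 3 characters to the end (rotate left by 3).
So "uydgmtssgihxfe" becomes "gmtssgihxfeuyd".

gmtssgihxfeuyd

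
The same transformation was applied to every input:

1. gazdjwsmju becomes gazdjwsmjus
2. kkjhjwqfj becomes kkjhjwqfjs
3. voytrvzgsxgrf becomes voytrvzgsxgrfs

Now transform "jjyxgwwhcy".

The transformation: append "s".
Applying that to "jjyxgwwhcy" gives "jjyxgwwhcys".

jjyxgwwhcys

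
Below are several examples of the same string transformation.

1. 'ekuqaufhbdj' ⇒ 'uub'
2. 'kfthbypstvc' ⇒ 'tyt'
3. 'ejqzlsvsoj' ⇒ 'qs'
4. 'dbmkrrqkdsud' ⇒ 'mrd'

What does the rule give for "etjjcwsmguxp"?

jwg

What's happening: delete the last 2 characters, then keep one character in every 3, starting at position 3 (positions 3rd, 6th, 9th, ...).
Working it through for "etjjcwsmguxp": intermediate "etjjcwsmgu", final "jwg".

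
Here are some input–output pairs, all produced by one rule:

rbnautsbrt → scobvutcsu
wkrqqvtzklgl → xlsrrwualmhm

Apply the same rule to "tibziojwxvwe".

Looking at the pairs, the operation is to shift every letter 1 place forward in the alphabet (wrapping around).
For "tibziojwxvwe" the result is "ujcajpkxywxf".

ujcajpkxywxf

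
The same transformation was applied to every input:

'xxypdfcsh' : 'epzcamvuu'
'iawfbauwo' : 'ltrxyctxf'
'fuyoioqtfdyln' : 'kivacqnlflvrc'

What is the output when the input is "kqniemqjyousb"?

yprlvgnjbfknh

The rule is to reverse the string, then shift every letter 3 places backward in the alphabet (wrapping around).
So "kqniemqjyousb" becomes "yprlvgnjbfknh".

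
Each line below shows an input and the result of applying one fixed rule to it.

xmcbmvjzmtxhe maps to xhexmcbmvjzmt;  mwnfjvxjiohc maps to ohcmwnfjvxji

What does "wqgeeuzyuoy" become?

uoywqgeeuzy

In each case the input is transformed by: move the last 3 characters to the front (rotate right by 3).
On "wqgeeuzyuoy" that produces "uoywqgeeuzy".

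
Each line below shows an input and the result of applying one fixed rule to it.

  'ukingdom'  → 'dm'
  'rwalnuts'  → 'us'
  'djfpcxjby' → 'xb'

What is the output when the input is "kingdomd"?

od

What's happening: keep every other character starting from the second (positions 2nd, 4th, 6th, ...), then keep only the last 2 characters.
For "kingdomd", step one produces "igod"; step two turns that into "od".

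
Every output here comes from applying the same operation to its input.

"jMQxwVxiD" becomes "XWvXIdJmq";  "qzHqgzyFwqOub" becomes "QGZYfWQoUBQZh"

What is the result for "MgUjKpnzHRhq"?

In each case the input is transformed by: move the first 3 characters to the end (rotate left by 3), then flip the case of every letter.
For "MgUjKpnzHRhq" the result is "JkPNZhrHQmGu".

JkPNZhrHQmGu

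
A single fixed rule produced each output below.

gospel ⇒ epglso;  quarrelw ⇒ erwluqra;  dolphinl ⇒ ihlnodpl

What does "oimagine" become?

The pattern: swap the front and back halves of the string, then swap each adjacent pair of characters (1↔2, 3↔4, ...).
For "oimagine", step one produces "gineoima"; step two turns that into "igenioam".
(Check on "gospel": → "pelgos" → "epglso" ✓)

igenioam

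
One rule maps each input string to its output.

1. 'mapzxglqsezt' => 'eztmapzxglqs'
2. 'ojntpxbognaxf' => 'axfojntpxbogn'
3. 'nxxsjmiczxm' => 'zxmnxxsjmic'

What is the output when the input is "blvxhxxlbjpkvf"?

kvfblvxhxxlbjp

The pattern: move the last 3 characters to the front (rotate right by 3).
Doing the same to "blvxhxxlbjpkvf": "kvfblvxhxxlbjp".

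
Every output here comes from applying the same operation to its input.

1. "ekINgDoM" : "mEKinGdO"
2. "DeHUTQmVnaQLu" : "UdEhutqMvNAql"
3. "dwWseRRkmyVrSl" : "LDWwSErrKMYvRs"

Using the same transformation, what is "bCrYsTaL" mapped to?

The transformation: move the last character to the front, then flip the case of every letter.
Applying both steps to "bCrYsTaL": "LbCrYsTa", then "lBcRyStA".

lBcRyStA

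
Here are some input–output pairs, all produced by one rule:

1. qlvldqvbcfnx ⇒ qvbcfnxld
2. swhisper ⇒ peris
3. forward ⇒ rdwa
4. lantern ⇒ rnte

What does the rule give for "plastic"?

icst

Each output is the input with this applied: delete the first 3 characters, then move the first 2 characters to the end (rotate left by 2).
Working it through for "plastic": intermediate "stic", final "icst".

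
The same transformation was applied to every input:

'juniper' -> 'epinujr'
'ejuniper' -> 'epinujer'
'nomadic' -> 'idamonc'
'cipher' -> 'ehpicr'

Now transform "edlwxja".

jxwldea

What's happening: reverse the string, then move the first character to the end.
For "edlwxja", step one produces "ajxwlde"; step two turns that into "jxwldea".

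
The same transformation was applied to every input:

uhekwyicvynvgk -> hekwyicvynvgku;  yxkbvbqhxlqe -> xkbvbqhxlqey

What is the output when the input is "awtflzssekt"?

Each output is the input with this applied: move the first character to the end.
So "awtflzssekt" becomes "wtflzssekta".

wtflzssekta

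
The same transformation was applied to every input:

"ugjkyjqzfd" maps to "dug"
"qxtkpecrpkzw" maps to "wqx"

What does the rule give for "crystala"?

acr

The pattern: move the first 2 characters to the end (rotate left by 2), then keep only the last 3 characters.
Working it through for "crystala": intermediate "ystalacr", final "acr".
(Check on "qxtkpecrpkzw": → "tkpecrpkzwqx" → "wqx" ✓)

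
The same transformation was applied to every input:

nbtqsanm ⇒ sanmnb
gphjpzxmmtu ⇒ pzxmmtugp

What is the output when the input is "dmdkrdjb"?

rdjbdm

The transformation: move the first 2 characters to the end (rotate left by 2), then delete the first 2 characters.
Applying both steps to "dmdkrdjb": "dkrdjbdm", then "rdjbdm".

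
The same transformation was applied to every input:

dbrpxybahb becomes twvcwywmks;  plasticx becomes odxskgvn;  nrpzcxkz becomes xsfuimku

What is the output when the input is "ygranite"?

idoztbmv

In each case the input is transformed by: swap the front and back halves of the string, then shift every letter 5 places backward in the alphabet (wrapping around).
On "ygranite": the first step gives "niteygra", and the second then gives "idoztbmv".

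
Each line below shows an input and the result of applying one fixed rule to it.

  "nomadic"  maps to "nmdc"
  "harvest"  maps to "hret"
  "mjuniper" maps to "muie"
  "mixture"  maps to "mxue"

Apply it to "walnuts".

The rule is to keep every other character starting from the first (positions 1st, 3rd, 5th, ...).
For "walnuts" the result is "wlus".

wlus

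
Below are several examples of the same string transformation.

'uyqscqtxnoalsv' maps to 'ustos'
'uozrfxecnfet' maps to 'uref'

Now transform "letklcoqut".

What's happening: keep one character in every 3, starting at position 1 (positions 1st, 4th, 7th, ...).
"letklcoqut" → "lkot".

lkot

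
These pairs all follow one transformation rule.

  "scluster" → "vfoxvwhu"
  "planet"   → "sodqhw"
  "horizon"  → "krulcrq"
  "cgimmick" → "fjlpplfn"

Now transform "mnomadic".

The pattern: shift every letter 3 places forward in the alphabet (wrapping around).
Doing the same to "mnomadic": "pqrpdglf".

pqrpdglf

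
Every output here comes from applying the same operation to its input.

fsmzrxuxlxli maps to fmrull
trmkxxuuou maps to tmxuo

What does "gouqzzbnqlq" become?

guzbqq

The transformation: keep every other character starting from the first (positions 1st, 3rd, 5th, ...).
So "gouqzzbnqlq" becomes "guzbqq".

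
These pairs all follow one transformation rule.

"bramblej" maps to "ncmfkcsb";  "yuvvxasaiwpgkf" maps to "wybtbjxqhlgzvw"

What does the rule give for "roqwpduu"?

xqevvspr

The pattern: shift every letter 1 place forward in the alphabet (wrapping around), then move the first 3 characters to the end (rotate left by 3).
On "roqwpduu" that produces "xqevvspr".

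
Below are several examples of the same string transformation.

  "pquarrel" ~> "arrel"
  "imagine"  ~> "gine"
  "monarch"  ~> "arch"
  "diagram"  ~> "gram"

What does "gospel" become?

The transformation: delete the first 3 characters.
On "gospel" that produces "pel".

pel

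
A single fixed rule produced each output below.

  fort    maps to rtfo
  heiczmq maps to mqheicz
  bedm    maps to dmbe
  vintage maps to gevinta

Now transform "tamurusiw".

The pattern: move the last 2 characters to the front (rotate right by 2).
On "tamurusiw" that produces "iwtamurus".

iwtamurus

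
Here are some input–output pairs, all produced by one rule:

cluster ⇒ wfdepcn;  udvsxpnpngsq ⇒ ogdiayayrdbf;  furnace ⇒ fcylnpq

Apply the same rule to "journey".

zfcypju

Each output is the input with this applied: move the first character to the end, then shift every letter 11 places forward in the alphabet (wrapping around).
Starting from "journey": after the first operation, "ourneyj"; after the second, "zfcypju".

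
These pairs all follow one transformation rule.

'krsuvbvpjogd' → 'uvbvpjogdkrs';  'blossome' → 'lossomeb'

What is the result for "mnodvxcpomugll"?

vxcpomugllmnod

In each case the input is transformed by: swap the front and back halves of the string, then move the last 3 characters to the front (rotate right by 3).
Working it through for "mnodvxcpomugll": intermediate "pomugllmnodvxc", final "vxcpomugllmnod".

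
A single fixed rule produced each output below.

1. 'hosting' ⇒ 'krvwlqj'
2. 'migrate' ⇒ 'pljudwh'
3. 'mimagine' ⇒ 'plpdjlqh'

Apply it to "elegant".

hohjdqw

The pattern: shift every letter 3 places forward in the alphabet (wrapping around).
Applying that to "elegant" gives "hohjdqw".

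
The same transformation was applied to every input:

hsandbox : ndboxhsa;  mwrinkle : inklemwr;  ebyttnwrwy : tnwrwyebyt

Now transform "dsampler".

mplerdsa

In each case the input is transformed by: swap the front and back halves of the string, then move the last character to the front.
Applying both steps to "dsampler": "plerdsam", then "mplerdsa".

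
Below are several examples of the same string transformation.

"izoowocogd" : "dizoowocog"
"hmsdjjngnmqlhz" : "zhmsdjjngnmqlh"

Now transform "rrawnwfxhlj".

Looking at the pairs, the operation is to move the last character to the front.
"rrawnwfxhlj" → "jrrawnwfxhl".

jrrawnwfxhl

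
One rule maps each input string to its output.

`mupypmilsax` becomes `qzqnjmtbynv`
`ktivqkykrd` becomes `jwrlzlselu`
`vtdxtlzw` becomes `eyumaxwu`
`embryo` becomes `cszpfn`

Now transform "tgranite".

sbojufuh

The transformation: shift every letter 1 place forward in the alphabet (wrapping around), then move the first 2 characters to the end (rotate left by 2).
Starting from "tgranite": after the first operation, "uhsbojuf"; after the second, "sbojufuh".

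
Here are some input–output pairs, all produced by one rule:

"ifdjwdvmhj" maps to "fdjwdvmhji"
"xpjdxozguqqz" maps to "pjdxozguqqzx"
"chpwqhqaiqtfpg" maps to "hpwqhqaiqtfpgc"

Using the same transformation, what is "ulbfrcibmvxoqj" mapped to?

Each output is the input with this applied: move the first character to the end.
Doing the same to "ulbfrcibmvxoqj": "lbfrcibmvxoqju".

lbfrcibmvxoqju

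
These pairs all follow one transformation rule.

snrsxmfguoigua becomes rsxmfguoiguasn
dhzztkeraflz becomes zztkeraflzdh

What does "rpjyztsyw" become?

jyztsywrp

Looking at the pairs, the operation is to move the first 2 characters to the end (rotate left by 2).
So "rpjyztsyw" becomes "jyztsywrp".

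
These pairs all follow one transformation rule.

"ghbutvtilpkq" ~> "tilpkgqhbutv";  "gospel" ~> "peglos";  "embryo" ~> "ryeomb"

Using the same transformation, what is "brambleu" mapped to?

bleburam

In each case the input is transformed by: swap the first and last characters, then swap the front and back halves of the string.
"brambleu" → "urambleb" → "bleburam".
(Check on "gospel": → "lospeg" → "peglos" ✓)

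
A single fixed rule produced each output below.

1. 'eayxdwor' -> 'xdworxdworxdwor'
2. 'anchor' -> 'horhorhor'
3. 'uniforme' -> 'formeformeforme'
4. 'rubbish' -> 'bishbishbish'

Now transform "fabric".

ricricric

In each case the input is transformed by: delete the first 3 characters, then write the whole string 3 times in a row.
For "fabric", step one produces "ric"; step two turns that into "ricricric".
(Check on "anchor": → "hor" → "horhorhor" ✓)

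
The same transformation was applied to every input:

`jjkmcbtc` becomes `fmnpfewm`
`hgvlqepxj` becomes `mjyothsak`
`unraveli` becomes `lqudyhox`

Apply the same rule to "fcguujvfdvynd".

gfjxxmyigybqi

Each output is the input with this applied: shift every letter 3 places forward in the alphabet (wrapping around), then swap the first and last characters.
Working it through for "fcguujvfdvynd": intermediate "ifjxxmyigybqg", final "gfjxxmyigybqi".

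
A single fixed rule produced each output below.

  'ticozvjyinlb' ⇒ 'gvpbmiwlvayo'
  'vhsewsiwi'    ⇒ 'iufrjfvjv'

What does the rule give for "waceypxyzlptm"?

jnprlcklmycgz

Each output is the input with this applied: shift every letter 13 places forward in the alphabet (wrapping around) — i.e. ROT13.
Applying that to "waceypxyzlptm" gives "jnprlcklmycgz".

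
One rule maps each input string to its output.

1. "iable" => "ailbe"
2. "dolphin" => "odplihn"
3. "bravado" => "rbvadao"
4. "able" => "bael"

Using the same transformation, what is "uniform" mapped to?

nufirom

In each case the input is transformed by: swap each adjacent pair of characters (1↔2, 3↔4, ...).
Doing the same to "uniform": "nufirom".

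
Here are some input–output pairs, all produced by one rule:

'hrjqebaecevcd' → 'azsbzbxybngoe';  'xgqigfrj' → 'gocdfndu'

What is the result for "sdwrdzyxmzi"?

fwjuvwaotap

In each case the input is transformed by: shift every letter 3 places backward in the alphabet (wrapping around), then reverse the string.
For "sdwrdzyxmzi", step one produces "patoawvujwf"; step two turns that into "fwjuvwaotap".
(Check on "xgqigfrj": → "udnfdcog" → "gocdfndu" ✓)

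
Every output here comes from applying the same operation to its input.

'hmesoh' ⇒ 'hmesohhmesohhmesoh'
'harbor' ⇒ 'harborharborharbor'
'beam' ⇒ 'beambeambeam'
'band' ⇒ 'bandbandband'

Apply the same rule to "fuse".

fusefusefuse

Looking at the pairs, the operation is to write the whole string 3 times in a row.
"fuse" → "fusefusefuse".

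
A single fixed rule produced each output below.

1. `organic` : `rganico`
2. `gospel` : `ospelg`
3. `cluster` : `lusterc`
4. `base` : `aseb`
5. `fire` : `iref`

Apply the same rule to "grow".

Rule — move the first character to the end.
So "grow" becomes "rowg".

rowg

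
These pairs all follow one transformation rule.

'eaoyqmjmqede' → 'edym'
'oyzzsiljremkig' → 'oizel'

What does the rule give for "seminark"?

Each output is the input with this applied: take characters alternately from the front and the back (1st, last, 2nd, 2nd-last, ...), then keep one character in every 3, starting at position 1 (positions 1st, 4th, 7th, ...).
On "seminark" that produces "sri".

sri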